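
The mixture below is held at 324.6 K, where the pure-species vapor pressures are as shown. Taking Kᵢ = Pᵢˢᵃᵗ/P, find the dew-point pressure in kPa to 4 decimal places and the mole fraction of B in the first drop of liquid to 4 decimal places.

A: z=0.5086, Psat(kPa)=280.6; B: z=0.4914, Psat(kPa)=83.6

Pdew = 130.0300 kPa, x_B = 0.7643

At the dew point ψ → 1, so Σzᵢ/Kᵢ = 1 with Kᵢ = Pᵢˢᵃᵗ/P ⇒ 1/P = Σzᵢ/Pᵢˢᵃᵗ.
1/P = 0.5086/280.6 + 0.4914/83.6 = 0.0076905 ⇒ P = 130.0300 kPa
xᵢ = zᵢP/Pᵢˢᵃᵗ ⇒ x_B = 0.4914·130.0300/83.6 = 0.7643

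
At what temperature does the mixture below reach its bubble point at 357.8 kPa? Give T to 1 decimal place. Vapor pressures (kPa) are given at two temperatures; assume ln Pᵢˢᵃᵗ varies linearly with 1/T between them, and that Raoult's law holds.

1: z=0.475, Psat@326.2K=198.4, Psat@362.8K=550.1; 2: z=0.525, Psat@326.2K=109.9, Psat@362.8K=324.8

Bubble-point temperature: ΣzᵢPᵢˢᵃᵗ(T) = P. Interpolate ln Pᵢˢᵃᵗ = aᵢ + bᵢ/T.
  T = 326.2 K: ΣzᵢPᵢˢᵃᵗ = 151.94 kPa
  T = 362.8 K: ΣzᵢPᵢˢᵃᵗ = 431.82 kPa
  T = 344.5 K: ΣzᵢPᵢˢᵃᵗ = 263.32 kPa
  T = 353.6 K: ΣzᵢPᵢˢᵃᵗ = 338.90 kPa
  T = 358.2 K: ΣzᵢPᵢˢᵃᵗ = 383.14 kPa
  T = 355.9 K: ΣzᵢPᵢˢᵃᵗ = 360.48 kPa
Interpolating between 353.6 K and 355.9 K gives T ≈ 355.6 K.

T = 355.6 K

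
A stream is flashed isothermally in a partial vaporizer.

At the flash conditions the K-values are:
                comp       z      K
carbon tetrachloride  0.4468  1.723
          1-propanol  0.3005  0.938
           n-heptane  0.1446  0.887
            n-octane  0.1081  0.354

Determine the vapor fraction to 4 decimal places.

Newton iteration, ψ⁰ = 0.36:
  ψ = 0.3600: g = 0.12924, g' = -0.2269 → ψ = 0.9297
  ψ = 0.9297: g = -0.01968, g' = -0.3699 → ψ = 0.8765
  ψ = 0.8765: g = -0.00109, g' = -0.3308 → ψ = 0.8732
Converged at ψ = 0.8732.

ψ = 0.8732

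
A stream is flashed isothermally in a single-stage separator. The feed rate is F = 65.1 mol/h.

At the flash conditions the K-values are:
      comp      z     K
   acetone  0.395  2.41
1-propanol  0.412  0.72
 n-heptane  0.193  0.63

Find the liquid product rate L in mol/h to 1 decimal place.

Rachford–Rice: g(β) = Σ zᵢ(Kᵢ−1)/(1+β(Kᵢ−1)) = 0.
Feasibility: ΣzᵢKᵢ = 1.370, Σzᵢ/Kᵢ = 1.042 — both > 1, two phases present.
Iterate (Newton) starting at β = 0.37:
  β = 0.370: g = 0.1546, g' = -0.415 → β = 0.743
  β = 0.743: g = 0.0280, g' = -0.289 → β = 0.839
  β = 0.839: g = 0.0007, g' = -0.276 → β = 0.842
Converged at β = 0.842.
Then V = β·F = 0.8419·65.1 = 54.8 mol/h and L = F − V = 10.3 mol/h.

L = 10.3 mol/h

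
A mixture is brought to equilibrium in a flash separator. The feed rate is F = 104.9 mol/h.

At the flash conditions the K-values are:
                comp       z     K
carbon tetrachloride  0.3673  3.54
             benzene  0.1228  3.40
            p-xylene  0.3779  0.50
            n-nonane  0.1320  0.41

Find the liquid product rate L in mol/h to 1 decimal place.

L = 28.4 mol/h

Let ψ = V/F and solve Σ zᵢ(Kᵢ−1)/(1+ψ(Kᵢ−1)) = 0.
Check two-phase: ΣzᵢKᵢ = 1.9608 > 1 and Σzᵢ/Kᵢ = 1.2176 > 1, so g(0) = 0.9608 > 0 and g(1) = -0.2176 < 0.
Iterate (Newton) starting at ψ = 0.5:
  ψ = 0.5000: g = 0.18255, g' = -0.8664 → ψ = 0.7107
  ψ = 0.7107: g = 0.01429, g' = -0.7614 → ψ = 0.7295
Converged at ψ = 0.7295.
Then V = ψ·F = 0.7295·104.9 = 76.5 mol/h and L = F − V = 28.4 mol/h.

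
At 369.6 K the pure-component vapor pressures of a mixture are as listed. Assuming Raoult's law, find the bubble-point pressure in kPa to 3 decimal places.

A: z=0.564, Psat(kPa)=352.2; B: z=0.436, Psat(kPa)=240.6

Pbub = 303.542 kPa

At the bubble point ψ → 0, so ΣzᵢKᵢ = 1 with Kᵢ = Pᵢˢᵃᵗ/P ⇒ P = ΣzᵢPᵢˢᵃᵗ.
P = 0.564·352.2 + 0.436·240.6 = 303.542 kPa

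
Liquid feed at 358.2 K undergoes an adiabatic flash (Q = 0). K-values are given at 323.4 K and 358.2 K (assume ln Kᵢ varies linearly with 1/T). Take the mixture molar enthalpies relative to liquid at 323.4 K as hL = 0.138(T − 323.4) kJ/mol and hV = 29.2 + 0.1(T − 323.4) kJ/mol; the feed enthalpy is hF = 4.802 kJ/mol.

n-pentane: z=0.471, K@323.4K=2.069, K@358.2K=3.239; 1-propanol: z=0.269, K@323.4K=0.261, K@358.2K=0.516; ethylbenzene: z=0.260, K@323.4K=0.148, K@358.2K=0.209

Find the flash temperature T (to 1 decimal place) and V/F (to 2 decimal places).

Adiabatic flash: solve Rachford–Rice at each trial T, then check hF = ψ·hV(T) + (1−ψ)·hL(T).
  T = 323.4 K: K = (2.069, 0.261, 0.148), RR gives ψ = 0.098, H_out = 2.853 kJ/mol
  T = 358.2 K: K = (3.239, 0.516, 0.209), RR gives ψ = 0.487, H_out = 18.369 kJ/mol
  T = 340.8 K: K = (2.619, 0.373, 0.177), RR gives ψ = 0.321, H_out = 11.565 kJ/mol
  T = 332.1 K: K = (2.335, 0.314, 0.162), RR gives ψ = 0.222, H_out = 7.599 kJ/mol
  T = 327.8 K: K = (2.201, 0.287, 0.155), RR gives ψ = 0.164, H_out = 5.382 kJ/mol
  T = 325.6 K: K = (2.135, 0.274, 0.152), RR gives ψ = 0.132, H_out = 4.155 kJ/mol
  T = 326.7 K: K = (2.168, 0.280, 0.153), RR gives ψ = 0.149, H_out = 4.777 kJ/mol
Linear interpolation between T = 326.7 (H_out = 4.777) and T = 327.8 (H_out = 5.382) on hF = 4.802 gives T ≈ 326.7 K, at which ψ = 0.15.

T = 326.7 K, V/F = 0.15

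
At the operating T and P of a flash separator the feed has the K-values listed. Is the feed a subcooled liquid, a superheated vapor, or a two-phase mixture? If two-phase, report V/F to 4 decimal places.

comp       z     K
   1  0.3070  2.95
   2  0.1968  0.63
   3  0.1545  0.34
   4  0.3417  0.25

ΣzᵢKᵢ = 1.1676; Σzᵢ/Kᵢ = 2.2377.
Both exceed 1, so a two-phase solution exists.
Iterate (Newton) starting at ψ = 0.5:
  ψ = 0.5000: g = -0.34846, g' = -0.9818 → ψ = 0.1451
  ψ = 0.1451: g = -0.01064, g' = -1.0637 → ψ = 0.1351
Converged at ψ = 0.1351.

two-phase, V/F = 0.1351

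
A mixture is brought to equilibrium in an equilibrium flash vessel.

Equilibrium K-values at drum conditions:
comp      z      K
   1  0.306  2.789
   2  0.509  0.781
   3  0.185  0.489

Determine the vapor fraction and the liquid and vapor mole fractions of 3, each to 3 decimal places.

ψ = 0.598, x_3 = 0.266, y_3 = 0.130

Rachford–Rice: g(ψ) = Σ zᵢ(Kᵢ−1)/(1+ψ(Kᵢ−1)) = 0.
g(0) = ΣzᵢKᵢ − 1 = 0.341 and g(1) = 1 − Σzᵢ/Kᵢ = -0.140, so a root lies in (0, 1).
Newton iteration, ψ⁰ = 0.5:
  ψ = 0.500: g = 0.0368, g' = -0.391 → ψ = 0.594
  ψ = 0.594: g = 0.0015, g' = -0.362 → ψ = 0.598
Converged at ψ = 0.598.
Compositions from xᵢ = zᵢ/(1+ψ(Kᵢ−1)), yᵢ = Kᵢxᵢ:
  1: x = 0.148, y = 0.412
  2: x = 0.586, y = 0.457
  3: x = 0.266, y = 0.130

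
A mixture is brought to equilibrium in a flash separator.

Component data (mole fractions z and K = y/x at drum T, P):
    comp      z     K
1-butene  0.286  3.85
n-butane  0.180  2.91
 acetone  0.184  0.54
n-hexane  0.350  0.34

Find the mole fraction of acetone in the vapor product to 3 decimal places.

Material balance + equilibrium reduce to Σ zᵢ(Kᵢ−1)/(1+ψ(Kᵢ−1)) = 0.
Feasibility: ΣzᵢKᵢ = 1.843, Σzᵢ/Kᵢ = 1.506 — both > 1, two phases present.
Newton iteration, ψ⁰ = 0.39:
  ψ = 0.390: g = 0.1688, g' = -1.071 → ψ = 0.548
  ψ = 0.548: g = 0.0114, g' = -0.955 → ψ = 0.560
Converged at ψ = 0.560.
Compositions from xᵢ = zᵢ/(1+ψ(Kᵢ−1)), yᵢ = Kᵢxᵢ:
  1-butene: x = 0.110, y = 0.424
  n-butane: x = 0.087, y = 0.253
  acetone: x = 0.248, y = 0.134
  n-hexane: x = 0.555, y = 0.189

y_acetone = 0.134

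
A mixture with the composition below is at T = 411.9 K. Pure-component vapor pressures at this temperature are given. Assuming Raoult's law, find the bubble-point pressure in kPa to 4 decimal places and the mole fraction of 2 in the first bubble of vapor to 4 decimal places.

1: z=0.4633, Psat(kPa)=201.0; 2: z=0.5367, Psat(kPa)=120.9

At the bubble point ψ → 0, so ΣzᵢKᵢ = 1 with Kᵢ = Pᵢˢᵃᵗ/P ⇒ P = ΣzᵢPᵢˢᵃᵗ.
P = 0.4633·201.0 + 0.5367·120.9 = 158.0103 kPa
yᵢ = zᵢPᵢˢᵃᵗ/P ⇒ y_2 = 0.5367·120.9/158.0103 = 0.4107

Pbub = 158.0103 kPa, y_2 = 0.4107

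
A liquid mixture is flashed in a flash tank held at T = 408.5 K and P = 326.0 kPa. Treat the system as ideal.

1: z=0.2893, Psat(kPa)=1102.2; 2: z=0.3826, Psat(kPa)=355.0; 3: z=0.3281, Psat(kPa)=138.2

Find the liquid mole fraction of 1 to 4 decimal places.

x_1 = 0.1135

Raoult's law: Kᵢ = Pᵢˢᵃᵗ/P = Pᵢˢᵃᵗ/326.0.
  K_1 = 1102.2/326.0 = 3.380982, K_2 = 355.0/326.0 = 1.088957, K_3 = 138.2/326.0 = 0.423926
Newton iteration, ψ⁰ = 0.5:
  ψ = 0.5000: g = 0.08157, g' = -0.5594 → ψ = 0.6458
  ψ = 0.6458: g = 0.00263, g' = -0.5335 → ψ = 0.6508
Converged at ψ = 0.6508.
Compositions from xᵢ = zᵢ/(1+ψ(Kᵢ−1)), yᵢ = Kᵢxᵢ:
  1: x = 0.1135, y = 0.3837
  2: x = 0.3617, y = 0.3938
  3: x = 0.5249, y = 0.2225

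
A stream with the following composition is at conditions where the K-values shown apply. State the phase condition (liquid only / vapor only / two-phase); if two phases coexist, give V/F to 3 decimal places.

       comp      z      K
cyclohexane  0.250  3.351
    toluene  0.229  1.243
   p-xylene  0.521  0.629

ΣzᵢKᵢ = 1.450; Σzᵢ/Kᵢ = 1.087.
Both exceed 1, so a two-phase solution exists.
Newton iteration, ψ⁰ = 0.5:
  ψ = 0.500: g = 0.0825, g' = -0.411 → ψ = 0.701
  ψ = 0.701: g = 0.0084, g' = -0.338 → ψ = 0.725
  ψ = 0.725: g = 0.0001, g' = -0.333 → ψ = 0.726
Converged at ψ = 0.726.

two-phase, V/F = 0.726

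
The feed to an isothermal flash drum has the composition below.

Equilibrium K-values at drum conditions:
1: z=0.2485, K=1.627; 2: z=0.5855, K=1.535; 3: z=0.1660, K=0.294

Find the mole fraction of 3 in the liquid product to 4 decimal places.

x_3 = 0.4429

Rachford–Rice: g(V/F) = Σ zᵢ(Kᵢ−1)/(1+V/F(Kᵢ−1)) = 0.
Feasibility: ΣzᵢKᵢ = 1.3519, Σzᵢ/Kᵢ = 1.0988 — both > 1, two phases present.
Newton–Raphson from V/F = 0.41:
  V/F = 0.4100: g = 0.21590, g' = -0.3384 → V/F = 1.0000
  V/F = 1.0000: g = -0.09879, g' = -1.0653 → V/F = 0.9073
  V/F = 0.9073: g = -0.01582, g' = -0.7559 → V/F = 0.8863
  V/F = 0.8863: g = -0.00051, g' = -0.7082 → V/F = 0.8856
Converged at V/F = 0.8856.
Compositions from xᵢ = zᵢ/(1+V/F(Kᵢ−1)), yᵢ = Kᵢxᵢ:
  1: x = 0.1598, y = 0.2600
  2: x = 0.3973, y = 0.6098
  3: x = 0.4429, y = 0.1302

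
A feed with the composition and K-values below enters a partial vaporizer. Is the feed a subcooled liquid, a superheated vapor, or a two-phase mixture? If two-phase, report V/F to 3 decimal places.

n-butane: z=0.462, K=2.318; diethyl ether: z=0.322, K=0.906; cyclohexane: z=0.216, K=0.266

two-phase, V/F = 0.639

ΣzᵢKᵢ = 1.420; Σzᵢ/Kᵢ = 1.367.
Both exceed 1, so a two-phase solution exists.
Iterate (Newton) starting at ψ = 0.5:
  ψ = 0.500: g = 0.0848, g' = -0.585 → ψ = 0.645
  ψ = 0.645: g = -0.0041, g' = -0.657 → ψ = 0.639
Converged at ψ = 0.639.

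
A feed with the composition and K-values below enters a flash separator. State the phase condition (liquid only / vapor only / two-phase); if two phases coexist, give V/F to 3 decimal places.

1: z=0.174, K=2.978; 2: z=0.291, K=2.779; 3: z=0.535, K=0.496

two-phase, V/F = 0.634

ΣzᵢKᵢ = 1.592; Σzᵢ/Kᵢ = 1.242.
Both exceed 1, so a two-phase solution exists.
Rachford–Rice: g(ψ) = Σ zᵢ(Kᵢ−1)/(1+ψ(Kᵢ−1)) = 0.
Newton iteration, ψ⁰ = 0.62:
  ψ = 0.620: g = 0.0086, g' = -0.633 → ψ = 0.634
Converged at ψ = 0.634.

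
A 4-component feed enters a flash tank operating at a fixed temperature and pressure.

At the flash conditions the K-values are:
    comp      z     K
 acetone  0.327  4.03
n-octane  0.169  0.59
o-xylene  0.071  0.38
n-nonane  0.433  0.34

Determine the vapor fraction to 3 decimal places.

ψ = 0.325

Rachford–Rice: g(ψ) = Σ zᵢ(Kᵢ−1)/(1+ψ(Kᵢ−1)) = 0.
Feasibility: ΣzᵢKᵢ = 1.592, Σzᵢ/Kᵢ = 1.828 — both > 1, two phases present.
Iterate (Newton) starting at ψ = 0.66:
  ψ = 0.660: g = -0.3456, g' = -1.057 → ψ = 0.333
  ψ = 0.333: g = -0.0090, g' = -1.135 → ψ = 0.325
Converged at ψ = 0.325.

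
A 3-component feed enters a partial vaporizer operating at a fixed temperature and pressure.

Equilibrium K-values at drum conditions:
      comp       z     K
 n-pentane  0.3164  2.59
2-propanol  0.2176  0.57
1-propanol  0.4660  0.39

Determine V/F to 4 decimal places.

V/F = 0.1414

Material balance + equilibrium reduce to Σ zᵢ(Kᵢ−1)/(1+V/F(Kᵢ−1)) = 0.
Feasibility: ΣzᵢKᵢ = 1.1252, Σzᵢ/Kᵢ = 1.6988 — both > 1, two phases present.
Iterate (Newton) starting at V/F = 0.5:
  V/F = 0.5000: g = -0.24794, g' = -0.6725 → V/F = 0.1313
  V/F = 0.1313: g = 0.00798, g' = -0.7975 → V/F = 0.1413
  V/F = 0.1413: g = 0.00006, g' = -0.7865 → V/F = 0.1414
Converged at V/F = 0.1414.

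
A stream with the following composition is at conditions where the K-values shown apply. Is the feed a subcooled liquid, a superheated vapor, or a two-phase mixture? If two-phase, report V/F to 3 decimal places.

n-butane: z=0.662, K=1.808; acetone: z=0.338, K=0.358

two-phase, V/F = 0.613

ΣzᵢKᵢ = 1.318; Σzᵢ/Kᵢ = 1.310.
Both exceed 1, so a two-phase solution exists.
Binary case is linear: z₁(K₁−1)(1+ψ(K₂−1)) + z₂(K₂−1)(1+ψ(K₁−1)) = 0
⇒ ψ = [z₁(K₁−1)+z₂(K₂−1)] / [−(K₁−1)(K₂−1)] = 0.3179/0.5187 = 0.613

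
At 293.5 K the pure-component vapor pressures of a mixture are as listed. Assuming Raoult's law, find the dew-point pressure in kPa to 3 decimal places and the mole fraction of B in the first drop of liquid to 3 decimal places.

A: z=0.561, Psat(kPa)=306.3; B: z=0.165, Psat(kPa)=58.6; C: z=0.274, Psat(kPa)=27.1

At the dew point ψ → 1, so Σzᵢ/Kᵢ = 1 with Kᵢ = Pᵢˢᵃᵗ/P ⇒ 1/P = Σzᵢ/Pᵢˢᵃᵗ.
1/P = 0.561/306.3 + 0.165/58.6 + 0.274/27.1 = 0.014758 ⇒ P = 67.760 kPa
xᵢ = zᵢP/Pᵢˢᵃᵗ ⇒ x_B = 0.165·67.760/58.6 = 0.191

Pdew = 67.760 kPa, x_B = 0.191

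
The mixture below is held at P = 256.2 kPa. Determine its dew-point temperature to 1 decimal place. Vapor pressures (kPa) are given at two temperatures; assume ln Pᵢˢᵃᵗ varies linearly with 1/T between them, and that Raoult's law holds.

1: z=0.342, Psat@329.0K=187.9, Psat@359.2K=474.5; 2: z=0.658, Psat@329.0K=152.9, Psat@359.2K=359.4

T = 343.9 K

Dew-point temperature: Σzᵢ·P/Pᵢˢᵃᵗ(T) = 1. Interpolate ln Pᵢˢᵃᵗ = aᵢ + bᵢ/T.
  T = 329.0 K: ΣzᵢP/Pᵢˢᵃᵗ = 1.5689
  T = 359.2 K: ΣzᵢP/Pᵢˢᵃᵗ = 0.6537
  T = 344.1 K: ΣzᵢP/Pᵢˢᵃᵗ = 0.9933
  T = 336.6 K: ΣzᵢP/Pᵢˢᵃᵗ = 1.2400
  T = 340.4 K: ΣzᵢP/Pᵢˢᵃᵗ = 1.1068
  T = 342.2 K: ΣzᵢP/Pᵢˢᵃᵗ = 1.0498
Interpolating between 342.2 K and 344.1 K gives T ≈ 343.9 K.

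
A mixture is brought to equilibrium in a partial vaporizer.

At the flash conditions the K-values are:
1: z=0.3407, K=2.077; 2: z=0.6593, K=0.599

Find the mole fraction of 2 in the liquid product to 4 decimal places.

x_2 = 0.7287

Material balance + equilibrium reduce to Σ zᵢ(Kᵢ−1)/(1+ψ(Kᵢ−1)) = 0.
Feasibility: ΣzᵢKᵢ = 1.1026, Σzᵢ/Kᵢ = 1.2647 — both > 1, two phases present.
Newton–Raphson from ψ = 0.49:
  ψ = 0.4900: g = -0.08885, g' = -0.3335 → ψ = 0.2236
  ψ = 0.2236: g = 0.00530, g' = -0.3846 → ψ = 0.2374
  ψ = 0.2374: g = 0.00003, g' = -0.3801 → ψ = 0.2375
Converged at ψ = 0.2375.
Compositions from xᵢ = zᵢ/(1+ψ(Kᵢ−1)), yᵢ = Kᵢxᵢ:
  1: x = 0.2713, y = 0.5635
  2: x = 0.7287, y = 0.4365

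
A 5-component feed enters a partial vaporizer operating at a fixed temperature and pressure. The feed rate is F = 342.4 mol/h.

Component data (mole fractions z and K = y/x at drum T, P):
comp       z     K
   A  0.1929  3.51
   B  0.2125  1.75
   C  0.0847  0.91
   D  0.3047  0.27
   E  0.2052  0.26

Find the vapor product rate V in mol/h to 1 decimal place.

V = 73.5 mol/h

Let ψ = V/F and solve Σ zᵢ(Kᵢ−1)/(1+ψ(Kᵢ−1)) = 0.
Check two-phase: ΣzᵢKᵢ = 1.2617 > 1 and Σzᵢ/Kᵢ = 2.1872 > 1, so g(0) = 0.2617 > 0 and g(1) = -1.1872 < 0.
Newton–Raphson from ψ = 0.58:
  ψ = 0.5800: g = -0.35161, g' = -1.0936 → ψ = 0.2585
  ψ = 0.2585: g = -0.04258, g' = -0.9501 → ψ = 0.2137
  ψ = 0.2137: g = 0.00084, g' = -0.9909 → ψ = 0.2145
Converged at ψ = 0.2145.
Then V = ψ·F = 0.2145·342.4 = 73.5 mol/h and L = F − V = 268.9 mol/h.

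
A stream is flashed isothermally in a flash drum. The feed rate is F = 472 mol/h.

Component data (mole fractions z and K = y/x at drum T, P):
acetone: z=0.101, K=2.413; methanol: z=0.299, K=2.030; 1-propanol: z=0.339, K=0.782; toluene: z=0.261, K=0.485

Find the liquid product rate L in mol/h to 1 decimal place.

L = 205.1 mol/h

Rachford–Rice: g(β) = Σ zᵢ(Kᵢ−1)/(1+β(Kᵢ−1)) = 0.
g(0) = ΣzᵢKᵢ − 1 = 0.242 and g(1) = 1 − Σzᵢ/Kᵢ = -0.161, so a root lies in (0, 1).
Newton iteration, β⁰ = 0.5:
  β = 0.500: g = 0.0229, g' = -0.353 → β = 0.565
  β = 0.565: g = 0.0002, g' = -0.348 → β = 0.566
Converged at β = 0.566.
Then V = β·F = 0.5655·472 = 266.9 mol/h and L = F − V = 205.1 mol/h.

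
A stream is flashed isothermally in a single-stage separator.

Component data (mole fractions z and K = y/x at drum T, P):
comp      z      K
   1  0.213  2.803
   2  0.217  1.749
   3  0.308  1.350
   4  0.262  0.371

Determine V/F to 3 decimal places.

V/F = 0.819

Material balance + equilibrium reduce to Σ zᵢ(Kᵢ−1)/(1+V/F(Kᵢ−1)) = 0.
Check two-phase: ΣzᵢKᵢ = 1.490 > 1 and Σzᵢ/Kᵢ = 1.134 > 1, so g(0) = 0.490 > 0 and g(1) = -0.134 < 0.
Newton iteration, V/F⁰ = 0.5:
  V/F = 0.500: g = 0.1716, g' = -0.504 → V/F = 0.840
  V/F = 0.840: g = -0.0139, g' = -0.644 → V/F = 0.819
Converged at V/F = 0.819.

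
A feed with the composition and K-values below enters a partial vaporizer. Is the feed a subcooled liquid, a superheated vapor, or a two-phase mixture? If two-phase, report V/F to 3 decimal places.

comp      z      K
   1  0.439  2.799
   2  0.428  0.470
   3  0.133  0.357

two-phase, V/F = 0.474

ΣzᵢKᵢ = 1.477; Σzᵢ/Kᵢ = 1.440.
Both exceed 1, so a two-phase solution exists.
Rachford–Rice: g(ψ) = Σ zᵢ(Kᵢ−1)/(1+ψ(Kᵢ−1)) = 0.
Iterate (Newton) starting at ψ = 0.5:
  ψ = 0.500: g = -0.0189, g' = -0.736 → ψ = 0.474
Converged at ψ = 0.474.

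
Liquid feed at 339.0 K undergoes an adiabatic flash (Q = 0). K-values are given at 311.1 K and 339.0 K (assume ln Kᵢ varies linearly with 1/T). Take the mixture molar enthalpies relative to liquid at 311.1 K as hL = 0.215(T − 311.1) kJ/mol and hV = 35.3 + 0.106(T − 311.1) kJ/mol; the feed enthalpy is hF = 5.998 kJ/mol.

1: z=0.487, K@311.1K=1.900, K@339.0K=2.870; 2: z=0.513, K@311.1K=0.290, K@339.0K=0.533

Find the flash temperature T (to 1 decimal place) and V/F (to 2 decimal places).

T = 312.8 K, V/F = 0.16

Adiabatic flash: solve Rachford–Rice at each trial T, then check hF = ψ·hV(T) + (1−ψ)·hL(T).
  T = 311.1 K: K = (1.900, 0.290), RR gives ψ = 0.116, H_out = 4.092 kJ/mol
  T = 339.0 K: K = (2.870, 0.533), RR gives ψ = 0.768, H_out = 30.789 kJ/mol
  T = 325.1 K: K = (2.358, 0.399), RR gives ψ = 0.432, H_out = 17.605 kJ/mol
  T = 318.1 K: K = (2.122, 0.341), RR gives ψ = 0.282, H_out = 11.240 kJ/mol
  T = 314.6 K: K = (2.009, 0.315), RR gives ψ = 0.202, H_out = 7.819 kJ/mol
  T = 312.9 K: K = (1.956, 0.303), RR gives ψ = 0.161, H_out = 6.055 kJ/mol
Linear interpolation between T = 311.1 (H_out = 4.092) and T = 312.9 (H_out = 6.055) on hF = 5.998 gives T ≈ 312.8 K, at which ψ = 0.16.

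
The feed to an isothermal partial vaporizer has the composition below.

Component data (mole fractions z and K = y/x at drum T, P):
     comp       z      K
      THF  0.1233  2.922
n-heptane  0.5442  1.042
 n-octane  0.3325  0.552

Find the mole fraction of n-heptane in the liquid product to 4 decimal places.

Material balance + equilibrium reduce to Σ zᵢ(Kᵢ−1)/(1+β(Kᵢ−1)) = 0.
Check two-phase: ΣzᵢKᵢ = 1.1109 > 1 and Σzᵢ/Kᵢ = 1.1668 > 1, so g(0) = 0.1109 > 0 and g(1) = -0.1668 < 0.
Newton–Raphson from β = 0.5:
  β = 0.5000: g = -0.04872, g' = -0.2302 → β = 0.2883
  β = 0.2883: g = 0.00401, g' = -0.2775 → β = 0.3028
  β = 0.3028: g = 0.00004, g' = -0.2723 → β = 0.3029
Converged at β = 0.3029.
Compositions from xᵢ = zᵢ/(1+β(Kᵢ−1)), yᵢ = Kᵢxᵢ:
  THF: x = 0.0779, y = 0.2277
  n-heptane: x = 0.5374, y = 0.5599
  n-octane: x = 0.3847, y = 0.2124

x_n-heptane = 0.5374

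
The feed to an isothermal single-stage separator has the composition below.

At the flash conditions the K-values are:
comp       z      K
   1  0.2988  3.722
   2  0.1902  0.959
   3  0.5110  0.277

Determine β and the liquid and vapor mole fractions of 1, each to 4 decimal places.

β = 0.2716, x_1 = 0.1718, y_1 = 0.6394

Rachford–Rice: g(β) = Σ zᵢ(Kᵢ−1)/(1+β(Kᵢ−1)) = 0.
g(0) = ΣzᵢKᵢ − 1 = 0.4361 and g(1) = 1 − Σzᵢ/Kᵢ = -1.1234, so a root lies in (0, 1).
Newton iteration, β⁰ = 0.32:
  β = 0.3200: g = -0.05386, g' = -1.0848 → β = 0.2703
  β = 0.2703: g = 0.00144, g' = -1.1477 → β = 0.2716
Converged at β = 0.2716.
Compositions from xᵢ = zᵢ/(1+β(Kᵢ−1)), yᵢ = Kᵢxᵢ:
  1: x = 0.1718, y = 0.6394
  2: x = 0.1923, y = 0.1845
  3: x = 0.6359, y = 0.1761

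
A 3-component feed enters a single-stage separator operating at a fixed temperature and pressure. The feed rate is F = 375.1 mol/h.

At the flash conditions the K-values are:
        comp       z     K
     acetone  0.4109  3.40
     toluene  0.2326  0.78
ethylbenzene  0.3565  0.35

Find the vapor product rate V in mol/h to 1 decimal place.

V = 209.1 mol/h

Material balance + equilibrium reduce to Σ zᵢ(Kᵢ−1)/(1+V/F(Kᵢ−1)) = 0.
Check two-phase: ΣzᵢKᵢ = 1.7033 > 1 and Σzᵢ/Kᵢ = 1.4376 > 1, so g(0) = 0.7033 > 0 and g(1) = -0.4376 < 0.
Newton–Raphson from V/F = 0.61:
  V/F = 0.6100: g = -0.04284, g' = -0.8184 → V/F = 0.5576
Converged at V/F = 0.5576.
Then V = V/F·F = 0.5576·375.1 = 209.1 mol/h and L = F − V = 166.0 mol/h.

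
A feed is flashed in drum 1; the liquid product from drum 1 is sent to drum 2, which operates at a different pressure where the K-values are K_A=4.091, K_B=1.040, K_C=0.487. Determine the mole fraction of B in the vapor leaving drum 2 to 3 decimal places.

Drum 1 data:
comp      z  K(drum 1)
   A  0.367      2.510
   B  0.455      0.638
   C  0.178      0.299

y_B (drum 2) = 0.527

Drum 1:
Material balance + equilibrium reduce to Σ zᵢ(Kᵢ−1)/(1+ψ₁(Kᵢ−1)) = 0.
Feasibility: ΣzᵢKᵢ = 1.265, Σzᵢ/Kᵢ = 1.455 — both > 1, two phases present.
Newton iteration, ψ₁⁰ = 0.5:
  ψ₁ = 0.500: g = -0.0775, g' = -0.568 → ψ₁ = 0.364
  ψ₁ = 0.364: g = 0.0006, g' = -0.585 → ψ₁ = 0.365
Converged at ψ₁ = 0.365.
Drum-1 compositions:
  A: x = 0.237, y = 0.594
  B: x = 0.524, y = 0.334
  C: x = 0.239, y = 0.071
Drum-2 feed = drum-1 liquid: z₂ = (0.2367, 0.5242, 0.2391).
Drum 2:
Newton–Raphson from ψ₂ = 0.5:
  ψ₂ = 0.500: g = 0.1430, g' = -0.464 → ψ₂ = 0.808
  ψ₂ = 0.808: g = 0.0198, g' = -0.369 → ψ₂ = 0.862
Converged at ψ₂ = 0.862.
  A: x = 0.065, y = 0.264
  B: x = 0.507, y = 0.527
  C: x = 0.429, y = 0.209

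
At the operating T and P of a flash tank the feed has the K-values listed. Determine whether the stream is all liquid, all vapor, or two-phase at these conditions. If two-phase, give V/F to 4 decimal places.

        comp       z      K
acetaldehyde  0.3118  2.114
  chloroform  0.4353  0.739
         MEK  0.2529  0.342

ΣzᵢKᵢ = 1.0673; Σzᵢ/Kᵢ = 1.4760.
Both exceed 1, so a two-phase solution exists.
Let ψ = V/F and solve Σ zᵢ(Kᵢ−1)/(1+ψ(Kᵢ−1)) = 0.
Newton iteration, ψ⁰ = 0.33:
  ψ = 0.3300: g = -0.08291, g' = -0.4210 → ψ = 0.1331
  ψ = 0.1331: g = 0.00241, g' = -0.4568 → ψ = 0.1384
Converged at ψ = 0.1384.

two-phase, V/F = 0.1384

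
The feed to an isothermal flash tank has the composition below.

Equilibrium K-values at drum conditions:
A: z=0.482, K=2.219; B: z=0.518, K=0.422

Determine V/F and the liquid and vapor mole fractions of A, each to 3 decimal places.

Material balance + equilibrium reduce to Σ zᵢ(Kᵢ−1)/(1+V/F(Kᵢ−1)) = 0.
Feasibility: ΣzᵢKᵢ = 1.288, Σzᵢ/Kᵢ = 1.445 — both > 1, two phases present.
Binary case is linear: z₁(K₁−1)(1+V/F(K₂−1)) + z₂(K₂−1)(1+V/F(K₁−1)) = 0
⇒ V/F = [z₁(K₁−1)+z₂(K₂−1)] / [−(K₁−1)(K₂−1)] = 0.2882/0.7046 = 0.409
Compositions from xᵢ = zᵢ/(1+V/F(Kᵢ−1)), yᵢ = Kᵢxᵢ:
  A: x = 0.322, y = 0.714
  B: x = 0.678, y = 0.286

V/F = 0.409, x_A = 0.322, y_A = 0.714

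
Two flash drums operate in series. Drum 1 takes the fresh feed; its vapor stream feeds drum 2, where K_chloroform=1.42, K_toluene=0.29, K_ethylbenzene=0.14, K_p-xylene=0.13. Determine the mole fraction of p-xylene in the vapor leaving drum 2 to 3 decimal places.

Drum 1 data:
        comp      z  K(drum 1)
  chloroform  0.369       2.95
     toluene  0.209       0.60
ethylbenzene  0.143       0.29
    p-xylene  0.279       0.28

Drum 1:
Newton iteration, ψ₁⁰ = 0.5:
  ψ₁ = 0.500: g = -0.2115, g' = -0.938 → ψ₁ = 0.275
  ψ₁ = 0.275: g = -0.0018, g' = -0.973 → ψ₁ = 0.273
Converged at ψ₁ = 0.273.
Drum-1 compositions:
  chloroform: x = 0.241, y = 0.711
  toluene: x = 0.235, y = 0.141
  ethylbenzene: x = 0.177, y = 0.051
  p-xylene: x = 0.347, y = 0.097
Drum-2 feed = drum-1 vapor: z₂ = (0.7106, 0.1408, 0.0514, 0.0972).
Drum 2:
Let ψ₂ = V/F and solve Σ zᵢ(Kᵢ−1)/(1+ψ₂(Kᵢ−1)) = 0.
g(0) = ΣzᵢKᵢ − 1 = 0.070 and g(1) = 1 − Σzᵢ/Kᵢ = -1.101, so a root lies in (0, 1).
Newton–Raphson from ψ₂ = 0.33:
  ψ₂ = 0.330: g = -0.0488, g' = -0.437 → ψ₂ = 0.218
  ψ₂ = 0.218: g = -0.0037, g' = -0.374 → ψ₂ = 0.208
Converged at ψ₂ = 0.208.
  chloroform: x = 0.653, y = 0.928
  toluene: x = 0.165, y = 0.048
  ethylbenzene: x = 0.063, y = 0.009
  p-xylene: x = 0.119, y = 0.015

y_p-xylene (drum 2) = 0.015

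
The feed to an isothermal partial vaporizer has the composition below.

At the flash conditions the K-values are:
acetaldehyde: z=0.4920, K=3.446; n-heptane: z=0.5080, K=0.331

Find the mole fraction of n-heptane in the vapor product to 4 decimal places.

y_n-heptane = 0.2599

Newton–Raphson from ψ = 0.5:
  ψ = 0.5000: g = 0.03068, g' = -1.1090 → ψ = 0.5277
Converged at ψ = 0.5277.
Compositions from xᵢ = zᵢ/(1+ψ(Kᵢ−1)), yᵢ = Kᵢxᵢ:
  acetaldehyde: x = 0.2148, y = 0.7401
  n-heptane: x = 0.7852, y = 0.2599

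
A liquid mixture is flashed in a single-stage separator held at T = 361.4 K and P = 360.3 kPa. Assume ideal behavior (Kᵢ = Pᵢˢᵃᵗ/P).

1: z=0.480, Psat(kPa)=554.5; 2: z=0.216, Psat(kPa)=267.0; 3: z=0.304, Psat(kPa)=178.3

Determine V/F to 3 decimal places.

Raoult's law: Kᵢ = Pᵢˢᵃᵗ/P = Pᵢˢᵃᵗ/360.3.
  K_1 = 554.5/360.3 = 1.53900, K_2 = 267.0/360.3 = 0.74105, K_3 = 178.3/360.3 = 0.49487
Rachford–Rice: g(V/F) = Σ zᵢ(Kᵢ−1)/(1+V/F(Kᵢ−1)) = 0.
Check two-phase: ΣzᵢKᵢ = 1.049 > 1 and Σzᵢ/Kᵢ = 1.218 > 1, so g(0) = 0.049 > 0 and g(1) = -0.218 < 0.
Newton–Raphson from V/F = 0.34:
  V/F = 0.340: g = -0.0281, g' = -0.230 → V/F = 0.218
  V/F = 0.218: g = -0.0003, g' = -0.226 → V/F = 0.217
Converged at V/F = 0.217.

V/F = 0.217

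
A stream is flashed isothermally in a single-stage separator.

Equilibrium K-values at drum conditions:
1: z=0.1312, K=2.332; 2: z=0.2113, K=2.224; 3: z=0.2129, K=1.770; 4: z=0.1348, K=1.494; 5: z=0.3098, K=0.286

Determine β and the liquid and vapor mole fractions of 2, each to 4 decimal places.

β = 0.6302, x_2 = 0.1193, y_2 = 0.2653

Material balance + equilibrium reduce to Σ zᵢ(Kᵢ−1)/(1+β(Kᵢ−1)) = 0.
g(0) = ΣzᵢKᵢ − 1 = 0.4427 and g(1) = 1 − Σzᵢ/Kᵢ = -0.4450, so a root lies in (0, 1).
Newton–Raphson from β = 0.5:
  β = 0.5000: g = 0.09309, g' = -0.6746 → β = 0.6380
  β = 0.6380: g = -0.00600, g' = -0.7764 → β = 0.6303
  β = 0.6303: g = -0.00003, g' = -0.7681 → β = 0.6302
Converged at β = 0.6302.
Compositions from xᵢ = zᵢ/(1+β(Kᵢ−1)), yᵢ = Kᵢxᵢ:
  1: x = 0.0713, y = 0.1663
  2: x = 0.1193, y = 0.2653
  3: x = 0.1433, y = 0.2537
  4: x = 0.1028, y = 0.1536
  5: x = 0.5633, y = 0.1611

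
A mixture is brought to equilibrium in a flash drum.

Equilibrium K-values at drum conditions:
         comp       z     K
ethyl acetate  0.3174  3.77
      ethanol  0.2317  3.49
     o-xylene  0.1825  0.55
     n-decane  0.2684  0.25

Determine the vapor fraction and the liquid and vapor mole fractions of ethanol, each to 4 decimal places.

Newton iteration, ψ⁰ = 0.36:
  ψ = 0.3600: g = 0.37069, g' = -1.3459 → ψ = 0.6354
  ψ = 0.6354: g = 0.04239, g' = -1.1586 → ψ = 0.6720
  ψ = 0.6720: g = -0.00049, g' = -1.1881 → ψ = 0.6716
Converged at ψ = 0.6716.
Compositions from xᵢ = zᵢ/(1+ψ(Kᵢ−1)), yᵢ = Kᵢxᵢ:
  ethyl acetate: x = 0.1110, y = 0.4184
  ethanol: x = 0.0867, y = 0.3026
  o-xylene: x = 0.2615, y = 0.1438
  n-decane: x = 0.5408, y = 0.1352

ψ = 0.6716, x_ethanol = 0.0867, y_ethanol = 0.3026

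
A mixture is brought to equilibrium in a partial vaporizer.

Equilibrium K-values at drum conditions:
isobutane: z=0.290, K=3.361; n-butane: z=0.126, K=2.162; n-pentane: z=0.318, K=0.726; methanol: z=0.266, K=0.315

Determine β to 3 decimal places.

β = 0.539

Let β = V/F and solve Σ zᵢ(Kᵢ−1)/(1+β(Kᵢ−1)) = 0.
Check two-phase: ΣzᵢKᵢ = 1.562 > 1 and Σzᵢ/Kᵢ = 1.427 > 1, so g(0) = 0.562 > 0 and g(1) = -0.427 < 0.
Newton–Raphson from β = 0.5:
  β = 0.500: g = 0.0285, g' = -0.729 → β = 0.539
Converged at β = 0.539.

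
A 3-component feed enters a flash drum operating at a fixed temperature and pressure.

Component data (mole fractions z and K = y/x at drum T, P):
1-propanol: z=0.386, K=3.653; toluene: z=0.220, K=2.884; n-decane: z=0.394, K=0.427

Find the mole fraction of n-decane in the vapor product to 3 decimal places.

Material balance + equilibrium reduce to Σ zᵢ(Kᵢ−1)/(1+V/F(Kᵢ−1)) = 0.
Check two-phase: ΣzᵢKᵢ = 2.213 > 1 and Σzᵢ/Kᵢ = 1.105 > 1, so g(0) = 1.213 > 0 and g(1) = -0.105 < 0.
Newton–Raphson from V/F = 0.5:
  V/F = 0.500: g = 0.3372, g' = -0.963 → V/F = 0.850
  V/F = 0.850: g = 0.0337, g' = -0.864 → V/F = 0.889
Converged at V/F = 0.889.
Compositions from xᵢ = zᵢ/(1+V/F(Kᵢ−1)), yᵢ = Kᵢxᵢ:
  1-propanol: x = 0.115, y = 0.420
  toluene: x = 0.082, y = 0.237
  n-decane: x = 0.803, y = 0.343

y_n-decane = 0.343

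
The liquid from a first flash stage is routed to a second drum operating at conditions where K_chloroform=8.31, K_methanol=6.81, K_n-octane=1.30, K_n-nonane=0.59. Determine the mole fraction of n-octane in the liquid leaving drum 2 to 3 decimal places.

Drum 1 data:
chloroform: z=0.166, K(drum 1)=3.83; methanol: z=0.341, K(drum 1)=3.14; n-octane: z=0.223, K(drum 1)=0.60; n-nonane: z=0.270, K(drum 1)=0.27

x_n-octane (drum 2) = 0.242

Drum 1:
Rachford–Rice: g(ψ₁) = Σ zᵢ(Kᵢ−1)/(1+ψ₁(Kᵢ−1)) = 0.
Feasibility: ΣzᵢKᵢ = 1.913, Σzᵢ/Kᵢ = 1.524 — both > 1, two phases present.
Newton iteration, ψ₁⁰ = 0.58:
  ψ₁ = 0.580: g = 0.0455, g' = -0.995 → ψ₁ = 0.626
  ψ₁ = 0.626: g = -0.0003, g' = -1.010 → ψ₁ = 0.625
Converged at ψ₁ = 0.625.
Drum-1 compositions:
  chloroform: x = 0.060, y = 0.230
  methanol: x = 0.146, y = 0.458
  n-octane: x = 0.297, y = 0.178
  n-nonane: x = 0.497, y = 0.134
Drum-2 feed = drum-1 liquid: z₂ = (0.0599, 0.1458, 0.2974, 0.4968).
Drum 2:
Newton–Raphson from ψ₂ = 0.57:
  ψ₂ = 0.570: g = 0.0916, g' = -0.546 → ψ₂ = 0.738
  ψ₂ = 0.738: g = 0.0098, g' = -0.444 → ψ₂ = 0.760
Converged at ψ₂ = 0.760.
  chloroform: x = 0.009, y = 0.076
  methanol: x = 0.027, y = 0.183
  n-octane: x = 0.242, y = 0.315
  n-nonane: x = 0.722, y = 0.426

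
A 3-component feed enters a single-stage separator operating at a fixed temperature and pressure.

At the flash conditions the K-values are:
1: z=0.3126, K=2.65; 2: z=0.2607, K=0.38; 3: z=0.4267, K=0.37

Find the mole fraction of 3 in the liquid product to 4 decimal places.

Rachford–Rice: g(ψ) = Σ zᵢ(Kᵢ−1)/(1+ψ(Kᵢ−1)) = 0.
Check two-phase: ΣzᵢKᵢ = 1.0853 > 1 and Σzᵢ/Kᵢ = 1.9573 > 1, so g(0) = 0.0853 > 0 and g(1) = -0.9573 < 0.
Newton iteration, ψ⁰ = 0.5:
  ψ = 0.5000: g = -0.34407, g' = -0.8269 → ψ = 0.0839
  ψ = 0.0839: g = -0.00128, g' = -0.9569 → ψ = 0.0826
Converged at ψ = 0.0826.
Compositions from xᵢ = zᵢ/(1+ψ(Kᵢ−1)), yᵢ = Kᵢxᵢ:
  1: x = 0.2751, y = 0.7290
  2: x = 0.2748, y = 0.1044
  3: x = 0.4501, y = 0.1665

x_3 = 0.4501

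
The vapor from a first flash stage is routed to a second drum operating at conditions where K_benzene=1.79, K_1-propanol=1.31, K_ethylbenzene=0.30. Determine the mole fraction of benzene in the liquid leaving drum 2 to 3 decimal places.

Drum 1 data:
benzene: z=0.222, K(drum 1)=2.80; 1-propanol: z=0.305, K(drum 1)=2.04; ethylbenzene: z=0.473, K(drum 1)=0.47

x_benzene (drum 2) = 0.236

Drum 1:
Let ψ₁ = V/F and solve Σ zᵢ(Kᵢ−1)/(1+ψ₁(Kᵢ−1)) = 0.
g(0) = ΣzᵢKᵢ − 1 = 0.466 and g(1) = 1 − Σzᵢ/Kᵢ = -0.235, so a root lies in (0, 1).
Iterate (Newton) starting at ψ₁ = 0.5:
  ψ₁ = 0.500: g = 0.0779, g' = -0.588 → ψ₁ = 0.633
  ψ₁ = 0.633: g = 0.0011, g' = -0.578 → ψ₁ = 0.634
Converged at ψ₁ = 0.634.
Drum-1 compositions:
  benzene: x = 0.104, y = 0.290
  1-propanol: x = 0.184, y = 0.375
  ethylbenzene: x = 0.713, y = 0.335
Drum-2 feed = drum-1 vapor: z₂ = (0.2902, 0.3749, 0.3349).
Drum 2:
Material balance + equilibrium reduce to Σ zᵢ(Kᵢ−1)/(1+ψ₂(Kᵢ−1)) = 0.
Check two-phase: ΣzᵢKᵢ = 1.111 > 1 and Σzᵢ/Kᵢ = 1.565 > 1, so g(0) = 0.111 > 0 and g(1) = -0.565 < 0.
Iterate (Newton) starting at ψ₂ = 0.5:
  ψ₂ = 0.500: g = -0.0957, g' = -0.509 → ψ₂ = 0.312
  ψ₂ = 0.312: g = -0.0100, g' = -0.415 → ψ₂ = 0.288
Converged at ψ₂ = 0.288.
  benzene: x = 0.236, y = 0.423
  1-propanol: x = 0.344, y = 0.451
  ethylbenzene: x = 0.419, y = 0.126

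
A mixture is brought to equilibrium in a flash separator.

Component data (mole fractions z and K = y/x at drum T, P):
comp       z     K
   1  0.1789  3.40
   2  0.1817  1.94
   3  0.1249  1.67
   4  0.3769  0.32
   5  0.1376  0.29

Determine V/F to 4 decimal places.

Rachford–Rice: g(V/F) = Σ zᵢ(Kᵢ−1)/(1+V/F(Kᵢ−1)) = 0.
Feasibility: ΣzᵢKᵢ = 1.3299, Σzᵢ/Kᵢ = 1.8734 — both > 1, two phases present.
Newton iteration, V/F⁰ = 0.62:
  V/F = 0.6200: g = -0.27802, g' = -1.0008 → V/F = 0.3422
  V/F = 0.3422: g = -0.03002, g' = -0.8567 → V/F = 0.3072
  V/F = 0.3072: g = 0.00019, g' = -0.8686 → V/F = 0.3074
Converged at V/F = 0.3074.

V/F = 0.3074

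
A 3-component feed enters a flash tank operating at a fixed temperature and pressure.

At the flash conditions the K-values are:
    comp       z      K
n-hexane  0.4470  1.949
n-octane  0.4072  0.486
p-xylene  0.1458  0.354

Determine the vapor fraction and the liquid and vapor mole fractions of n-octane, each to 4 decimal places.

ψ = 0.2304, x_n-octane = 0.4619, y_n-octane = 0.2245

Let ψ = V/F and solve Σ zᵢ(Kᵢ−1)/(1+ψ(Kᵢ−1)) = 0.
g(0) = ΣzᵢKᵢ − 1 = 0.1207 and g(1) = 1 − Σzᵢ/Kᵢ = -0.4791, so a root lies in (0, 1).
Newton–Raphson from ψ = 0.5:
  ψ = 0.5000: g = -0.13313, g' = -0.5128 → ψ = 0.2404
  ψ = 0.2404: g = -0.00490, g' = -0.4922 → ψ = 0.2304
Converged at ψ = 0.2304.
Compositions from xᵢ = zᵢ/(1+ψ(Kᵢ−1)), yᵢ = Kᵢxᵢ:
  n-hexane: x = 0.3668, y = 0.7149
  n-octane: x = 0.4619, y = 0.2245
  p-xylene: x = 0.1713, y = 0.0606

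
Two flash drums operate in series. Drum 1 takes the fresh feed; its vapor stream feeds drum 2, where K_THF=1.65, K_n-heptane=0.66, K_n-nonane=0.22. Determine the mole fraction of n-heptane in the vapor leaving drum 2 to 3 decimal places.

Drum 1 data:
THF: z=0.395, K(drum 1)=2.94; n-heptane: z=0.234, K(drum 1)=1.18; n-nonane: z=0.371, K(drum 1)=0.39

Drum 1:
Newton iteration, ψ₁⁰ = 0.42:
  ψ₁ = 0.420: g = 0.1571, g' = -0.707 → ψ₁ = 0.642
  ψ₁ = 0.642: g = 0.0069, g' = -0.674 → ψ₁ = 0.652
Converged at ψ₁ = 0.652.
Drum-1 compositions:
  THF: x = 0.174, y = 0.513
  n-heptane: x = 0.209, y = 0.247
  n-nonane: x = 0.616, y = 0.240
Drum-2 feed = drum-1 vapor: z₂ = (0.5126, 0.2471, 0.2403).
Drum 2:
Material balance + equilibrium reduce to Σ zᵢ(Kᵢ−1)/(1+ψ₂(Kᵢ−1)) = 0.
Feasibility: ΣzᵢKᵢ = 1.062, Σzᵢ/Kᵢ = 1.777 — both > 1, two phases present.
Iterate (Newton) starting at ψ₂ = 0.69:
  ψ₂ = 0.690: g = -0.2857, g' = -0.838 → ψ₂ = 0.349
  ψ₂ = 0.349: g = -0.0813, g' = -0.457 → ψ₂ = 0.171
  ψ₂ = 0.171: g = -0.0056, g' = -0.402 → ψ₂ = 0.157
Converged at ψ₂ = 0.157.
  THF: x = 0.465, y = 0.767
  n-heptane: x = 0.261, y = 0.172
  n-nonane: x = 0.274, y = 0.060

y_n-heptane (drum 2) = 0.172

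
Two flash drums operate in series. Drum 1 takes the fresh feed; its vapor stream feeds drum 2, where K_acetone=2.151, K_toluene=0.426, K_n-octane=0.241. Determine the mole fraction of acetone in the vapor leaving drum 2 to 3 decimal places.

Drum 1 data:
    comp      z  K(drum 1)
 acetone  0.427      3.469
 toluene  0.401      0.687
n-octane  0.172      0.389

Drum 1:
Material balance + equilibrium reduce to Σ zᵢ(Kᵢ−1)/(1+ψ₁(Kᵢ−1)) = 0.
g(0) = ΣzᵢKᵢ − 1 = 0.824 and g(1) = 1 − Σzᵢ/Kᵢ = -0.149, so a root lies in (0, 1).
Iterate (Newton) starting at ψ₁ = 0.5:
  ψ₁ = 0.500: g = 0.1717, g' = -0.710 → ψ₁ = 0.742
  ψ₁ = 0.742: g = 0.0166, g' = -0.606 → ψ₁ = 0.769
Converged at ψ₁ = 0.769.
Drum-1 compositions:
  acetone: x = 0.147, y = 0.511
  toluene: x = 0.528, y = 0.363
  n-octane: x = 0.325, y = 0.126
Drum-2 feed = drum-1 vapor: z₂ = (0.5109, 0.3629, 0.1262).
Drum 2:
Newton–Raphson from ψ₂ = 0.5:
  ψ₂ = 0.500: g = -0.0733, g' = -0.697 → ψ₂ = 0.395
  ψ₂ = 0.395: g = -0.0018, g' = -0.668 → ψ₂ = 0.392
Converged at ψ₂ = 0.392.
  acetone: x = 0.352, y = 0.757
  toluene: x = 0.468, y = 0.199
  n-octane: x = 0.180, y = 0.043

y_acetone (drum 2) = 0.757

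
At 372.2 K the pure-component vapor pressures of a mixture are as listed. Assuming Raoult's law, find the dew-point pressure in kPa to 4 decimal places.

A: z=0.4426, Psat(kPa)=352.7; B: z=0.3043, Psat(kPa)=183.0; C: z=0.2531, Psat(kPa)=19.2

Pdew = 62.1117 kPa

At the dew point ψ → 1, so Σzᵢ/Kᵢ = 1 with Kᵢ = Pᵢˢᵃᵗ/P ⇒ 1/P = Σzᵢ/Pᵢˢᵃᵗ.
1/P = 0.4426/352.7 + 0.3043/183.0 + 0.2531/19.2 = 0.0161000 ⇒ P = 62.1117 kPa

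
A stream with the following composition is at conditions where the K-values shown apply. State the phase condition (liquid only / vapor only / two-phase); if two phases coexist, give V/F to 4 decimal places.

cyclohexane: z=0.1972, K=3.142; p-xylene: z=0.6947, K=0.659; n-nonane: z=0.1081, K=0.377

ΣzᵢKᵢ = 1.1182; Σzᵢ/Kᵢ = 1.4037.
Both exceed 1, so a two-phase solution exists.
Material balance + equilibrium reduce to Σ zᵢ(Kᵢ−1)/(1+ψ(Kᵢ−1)) = 0.
Iterate (Newton) starting at ψ = 0.47:
  ψ = 0.4700: g = -0.16684, g' = -0.4231 → ψ = 0.0757
  ψ = 0.0757: g = 0.04962, g' = -0.8013 → ψ = 0.1376
  ψ = 0.1376: g = 0.00401, g' = -0.6788 → ψ = 0.1435
  ψ = 0.1435: g = 0.00003, g' = -0.6692 → ψ = 0.1436
Converged at ψ = 0.1436.

two-phase, V/F = 0.1436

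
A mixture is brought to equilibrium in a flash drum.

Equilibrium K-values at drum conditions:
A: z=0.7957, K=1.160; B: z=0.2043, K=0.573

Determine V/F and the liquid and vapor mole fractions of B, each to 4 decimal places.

Rachford–Rice: g(V/F) = Σ zᵢ(Kᵢ−1)/(1+V/F(Kᵢ−1)) = 0.
Feasibility: ΣzᵢKᵢ = 1.0401, Σzᵢ/Kᵢ = 1.0425 — both > 1, two phases present.
Binary case is linear: z₁(K₁−1)(1+V/F(K₂−1)) + z₂(K₂−1)(1+V/F(K₁−1)) = 0
⇒ V/F = [z₁(K₁−1)+z₂(K₂−1)] / [−(K₁−1)(K₂−1)] = 0.04008/0.06832 = 0.5866
Compositions from xᵢ = zᵢ/(1+V/F(Kᵢ−1)), yᵢ = Kᵢxᵢ:
  A: x = 0.7274, y = 0.8438
  B: x = 0.2726, y = 0.1562

V/F = 0.5866, x_B = 0.2726, y_B = 0.1562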